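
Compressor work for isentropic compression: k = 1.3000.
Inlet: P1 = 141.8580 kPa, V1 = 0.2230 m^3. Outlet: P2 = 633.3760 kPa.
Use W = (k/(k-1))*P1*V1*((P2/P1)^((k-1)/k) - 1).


(k-1)/k = 0.2308
(P2/P1)^exp = 1.4124
W = 4.3333 * 141.8580 * 0.2230 * (1.4124 - 1) = 56.5317 kJ

56.5317 kJ


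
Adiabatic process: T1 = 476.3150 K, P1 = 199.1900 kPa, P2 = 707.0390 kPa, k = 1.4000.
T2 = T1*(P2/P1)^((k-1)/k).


(k-1)/k = 0.2857
(P2/P1)^exp = 1.4361
T2 = 476.3150 * 1.4361 = 684.0492 K

684.0492 K


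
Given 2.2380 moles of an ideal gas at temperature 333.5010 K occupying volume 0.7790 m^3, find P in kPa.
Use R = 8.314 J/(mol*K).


P = nRT/V = 2.2380 * 8.314 * 333.5010 / 0.7790
= 6205.3637 / 0.7790 = 7965.8071 Pa = 7.9658 kPa

7.9658 kPa


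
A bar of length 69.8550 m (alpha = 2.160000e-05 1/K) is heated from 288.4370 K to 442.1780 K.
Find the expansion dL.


dT = 153.7410 K
dL = 2.160000e-05 * 69.8550 * 153.7410 = 0.231975 m
L_final = 70.086975 m

dL = 0.231975 m


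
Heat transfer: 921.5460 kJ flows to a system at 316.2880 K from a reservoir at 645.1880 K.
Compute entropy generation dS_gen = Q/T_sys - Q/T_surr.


dS_sys = 921.5460/316.2880 = 2.9136 kJ/K
dS_surr = -921.5460/645.1880 = -1.4283 kJ/K
dS_gen = 2.9136 - 1.4283 = 1.4853 kJ/K (irreversible)

dS_gen = 1.4853 kJ/K, irreversible


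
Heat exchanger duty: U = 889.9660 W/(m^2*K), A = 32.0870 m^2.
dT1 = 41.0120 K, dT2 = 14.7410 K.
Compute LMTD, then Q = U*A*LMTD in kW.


LMTD = 25.6745 K
Q = 889.9660 * 32.0870 * 25.6745 = 733170.5789 W = 733.1706 kW

733.1706 kW


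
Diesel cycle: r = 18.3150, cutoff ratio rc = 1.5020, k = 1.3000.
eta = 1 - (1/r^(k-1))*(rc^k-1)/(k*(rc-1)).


r^(k-1) = 2.3924
rc^k = 1.6970
eta = 0.5536 = 55.3607%

55.3607%


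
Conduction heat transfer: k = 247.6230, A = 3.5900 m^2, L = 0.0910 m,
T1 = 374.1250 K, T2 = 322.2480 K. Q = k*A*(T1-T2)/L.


dT = 51.8770 K
Q = 247.6230 * 3.5900 * 51.8770 / 0.0910 = 506779.3269 W

506779.3269 W


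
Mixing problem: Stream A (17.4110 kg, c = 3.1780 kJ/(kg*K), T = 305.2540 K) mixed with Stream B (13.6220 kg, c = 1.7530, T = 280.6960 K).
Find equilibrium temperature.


num = 23593.2051
den = 79.2115
Tf = 297.8507 K

297.8507 K


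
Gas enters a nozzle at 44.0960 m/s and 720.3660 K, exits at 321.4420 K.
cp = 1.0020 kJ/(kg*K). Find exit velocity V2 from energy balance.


dT = 398.9240 K
2*cp*1000*dT = 799443.6960
V1^2 = 1944.4572
V2 = sqrt(801388.1532) = 895.2029 m/s

895.2029 m/s


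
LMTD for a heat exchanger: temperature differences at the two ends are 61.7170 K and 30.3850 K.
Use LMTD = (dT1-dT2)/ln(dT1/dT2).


dT1/dT2 = 2.0312
ln(dT1/dT2) = 0.7086
LMTD = 31.3320 / 0.7086 = 44.2161 K

44.2161 K


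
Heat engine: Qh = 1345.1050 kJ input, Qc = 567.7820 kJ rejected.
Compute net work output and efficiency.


W = 1345.1050 - 567.7820 = 777.3230 kJ
eta = 777.3230 / 1345.1050 = 0.5779 = 57.7890%

W = 777.3230 kJ, eta = 57.7890%


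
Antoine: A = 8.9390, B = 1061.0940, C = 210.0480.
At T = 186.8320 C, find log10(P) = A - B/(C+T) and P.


C+T = 396.8800
B/(C+T) = 2.6736
log10(P) = 8.9390 - 2.6736 = 6.2654
P = 10^6.2654 = 1842514.8884 mmHg

1842514.8884 mmHg


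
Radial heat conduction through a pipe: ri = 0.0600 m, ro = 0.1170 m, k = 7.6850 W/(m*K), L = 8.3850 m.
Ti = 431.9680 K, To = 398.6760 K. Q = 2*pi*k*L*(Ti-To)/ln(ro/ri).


dT = 33.2920 K
ln(ro/ri) = 0.6678
Q = 2*pi*7.6850*8.3850*33.2920 / 0.6678 = 20183.7183 W

20183.7183 W


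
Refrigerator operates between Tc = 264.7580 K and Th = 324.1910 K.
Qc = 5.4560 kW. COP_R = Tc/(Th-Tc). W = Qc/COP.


COP = 264.7580 / 59.4330 = 4.4547
W = 5.4560 / 4.4547 = 1.2248 kW

COP = 4.4547, W = 1.2248 kW


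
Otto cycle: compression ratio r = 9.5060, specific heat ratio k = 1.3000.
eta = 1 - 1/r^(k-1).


r^(k-1) = 1.9652
eta = 1 - 1/1.9652 = 0.4911 = 49.1137%

49.1137%


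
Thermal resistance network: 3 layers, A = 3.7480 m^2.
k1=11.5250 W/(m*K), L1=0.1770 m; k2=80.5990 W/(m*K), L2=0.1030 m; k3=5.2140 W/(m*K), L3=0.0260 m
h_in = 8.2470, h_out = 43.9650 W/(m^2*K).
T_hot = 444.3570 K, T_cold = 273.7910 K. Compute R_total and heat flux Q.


R_conv_in = 1/(8.2470*3.7480) = 0.0324
R_1 = 0.1770/(11.5250*3.7480) = 0.0041
R_2 = 0.1030/(80.5990*3.7480) = 0.0003
R_3 = 0.0260/(5.2140*3.7480) = 0.0013
R_conv_out = 1/(43.9650*3.7480) = 0.0061
R_total = 0.0442 K/W
Q = 170.5660 / 0.0442 = 3859.8353 W

R_total = 0.0442 K/W, Q = 3859.8353 W


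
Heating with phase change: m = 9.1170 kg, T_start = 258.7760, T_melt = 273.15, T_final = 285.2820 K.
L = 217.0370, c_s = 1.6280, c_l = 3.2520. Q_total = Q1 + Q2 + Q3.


Q1 (sensible, solid) = 9.1170 * 1.6280 * 14.3740 = 213.3458 kJ
Q2 (latent) = 9.1170 * 217.0370 = 1978.7263 kJ
Q3 (sensible, liquid) = 9.1170 * 3.2520 * 12.1320 = 359.6954 kJ
Q_total = 2551.7675 kJ

2551.7675 kJ


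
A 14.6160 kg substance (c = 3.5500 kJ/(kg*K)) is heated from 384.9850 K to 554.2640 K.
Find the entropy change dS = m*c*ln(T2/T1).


T2/T1 = 1.4397
ln(T2/T1) = 0.3644
dS = 14.6160 * 3.5500 * 0.3644 = 18.9095 kJ/K

18.9095 kJ/K


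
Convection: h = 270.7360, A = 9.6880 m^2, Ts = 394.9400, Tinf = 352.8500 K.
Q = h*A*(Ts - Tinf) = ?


dT = 42.0900 K
Q = 270.7360 * 9.6880 * 42.0900 = 110397.4556 W

110397.4556 W


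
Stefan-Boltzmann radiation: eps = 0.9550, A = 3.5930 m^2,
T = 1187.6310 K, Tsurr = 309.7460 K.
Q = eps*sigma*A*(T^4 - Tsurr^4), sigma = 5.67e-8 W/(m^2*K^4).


T^4 = 1.9894e+12
Tsurr^4 = 9.2050e+09
Q = 0.9550 * 5.67e-8 * 3.5930 * 1.9802e+12 = 385261.5055 W

385261.5055 W


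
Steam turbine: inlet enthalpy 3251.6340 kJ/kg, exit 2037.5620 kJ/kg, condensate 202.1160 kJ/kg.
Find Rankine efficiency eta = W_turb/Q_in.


W = 1214.0720 kJ/kg
Q_in = 3049.5180 kJ/kg
eta = 0.3981 = 39.8119%

eta = 39.8119%


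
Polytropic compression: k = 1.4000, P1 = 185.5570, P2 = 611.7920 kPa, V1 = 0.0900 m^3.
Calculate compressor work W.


(k-1)/k = 0.2857
(P2/P1)^exp = 1.4062
W = 3.5000 * 185.5570 * 0.0900 * (1.4062 - 1) = 23.7405 kJ

23.7405 kJ


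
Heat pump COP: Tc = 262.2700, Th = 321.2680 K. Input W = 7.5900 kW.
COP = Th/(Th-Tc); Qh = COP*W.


COP = 321.2680 / 58.9980 = 5.4454
Qh = 5.4454 * 7.5900 = 41.3306 kW

COP = 5.4454, Qh = 41.3306 kW


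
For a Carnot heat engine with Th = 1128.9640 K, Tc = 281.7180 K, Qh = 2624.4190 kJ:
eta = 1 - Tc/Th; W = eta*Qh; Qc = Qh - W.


eta = 1 - 281.7180/1128.9640 = 0.7505
W = 0.7505 * 2624.4190 = 1969.5300 kJ
Qc = 2624.4190 - 1969.5300 = 654.8890 kJ

eta = 75.0463%, W = 1969.5300 kJ, Qc = 654.8890 kJ


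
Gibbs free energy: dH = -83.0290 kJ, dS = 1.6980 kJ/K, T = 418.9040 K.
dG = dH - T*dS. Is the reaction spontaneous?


T*dS = 418.9040 * 1.6980 = 711.2990 kJ
dG = -83.0290 - 711.2990 = -794.3280 kJ (spontaneous)

dG = -794.3280 kJ, spontaneous


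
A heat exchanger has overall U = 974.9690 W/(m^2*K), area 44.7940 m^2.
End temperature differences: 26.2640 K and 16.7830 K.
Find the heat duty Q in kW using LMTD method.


LMTD = 21.1709 K
Q = 974.9690 * 44.7940 * 21.1709 = 924589.5636 W = 924.5896 kW

924.5896 kW


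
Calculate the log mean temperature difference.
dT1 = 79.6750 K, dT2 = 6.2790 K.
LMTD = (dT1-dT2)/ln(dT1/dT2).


dT1/dT2 = 12.6891
ln(dT1/dT2) = 2.5407
LMTD = 73.3960 / 2.5407 = 28.8876 K

28.8876 K


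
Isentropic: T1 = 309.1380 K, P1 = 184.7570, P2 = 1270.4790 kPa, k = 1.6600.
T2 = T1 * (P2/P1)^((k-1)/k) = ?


(k-1)/k = 0.3976
(P2/P1)^exp = 2.1524
T2 = 309.1380 * 2.1524 = 665.3977 K

665.3977 K


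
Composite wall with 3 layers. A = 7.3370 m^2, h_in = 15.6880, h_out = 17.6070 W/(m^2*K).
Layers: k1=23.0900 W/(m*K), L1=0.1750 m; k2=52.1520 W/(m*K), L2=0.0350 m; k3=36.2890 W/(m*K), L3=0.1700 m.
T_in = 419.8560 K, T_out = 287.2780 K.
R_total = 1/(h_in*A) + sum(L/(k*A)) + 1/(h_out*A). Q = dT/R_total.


R_conv_in = 1/(15.6880*7.3370) = 0.0087
R_1 = 0.1750/(23.0900*7.3370) = 0.0010
R_2 = 0.0350/(52.1520*7.3370) = 9.1470e-05
R_3 = 0.1700/(36.2890*7.3370) = 0.0006
R_conv_out = 1/(17.6070*7.3370) = 0.0077
R_total = 0.0182 K/W
Q = 132.5780 / 0.0182 = 7287.7828 W

R_total = 0.0182 K/W, Q = 7287.7828 W


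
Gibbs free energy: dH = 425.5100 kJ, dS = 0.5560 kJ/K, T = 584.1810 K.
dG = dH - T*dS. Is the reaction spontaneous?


T*dS = 584.1810 * 0.5560 = 324.8046 kJ
dG = 425.5100 - 324.8046 = 100.7054 kJ (non-spontaneous)

dG = 100.7054 kJ, non-spontaneous


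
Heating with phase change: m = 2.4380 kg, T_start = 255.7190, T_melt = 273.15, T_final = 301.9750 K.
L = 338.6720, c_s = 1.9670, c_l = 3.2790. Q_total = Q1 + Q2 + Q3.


Q1 (sensible, solid) = 2.4380 * 1.9670 * 17.4310 = 83.5912 kJ
Q2 (latent) = 2.4380 * 338.6720 = 825.6823 kJ
Q3 (sensible, liquid) = 2.4380 * 3.2790 * 28.8250 = 230.4329 kJ
Q_total = 1139.7064 kJ

1139.7064 kJ


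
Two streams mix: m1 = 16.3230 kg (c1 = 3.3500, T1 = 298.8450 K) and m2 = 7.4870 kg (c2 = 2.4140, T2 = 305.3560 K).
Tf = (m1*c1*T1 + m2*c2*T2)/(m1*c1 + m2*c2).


num = 21860.3449
den = 72.7557
Tf = 300.4624 K

300.4624 K


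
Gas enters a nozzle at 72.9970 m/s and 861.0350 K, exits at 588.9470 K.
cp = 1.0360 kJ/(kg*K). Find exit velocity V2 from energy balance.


dT = 272.0880 K
2*cp*1000*dT = 563766.3360
V1^2 = 5328.5620
V2 = sqrt(569094.8980) = 754.3838 m/s

754.3838 m/s


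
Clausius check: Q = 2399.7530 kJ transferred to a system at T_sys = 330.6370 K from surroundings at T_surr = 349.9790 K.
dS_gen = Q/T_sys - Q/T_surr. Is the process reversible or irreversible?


dS_sys = 2399.7530/330.6370 = 7.2580 kJ/K
dS_surr = -2399.7530/349.9790 = -6.8568 kJ/K
dS_gen = 7.2580 - 6.8568 = 0.4011 kJ/K (irreversible)

dS_gen = 0.4011 kJ/K, irreversible


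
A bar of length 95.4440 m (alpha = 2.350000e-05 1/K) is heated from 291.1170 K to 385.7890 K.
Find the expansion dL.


dT = 94.6720 K
dL = 2.350000e-05 * 95.4440 * 94.6720 = 0.212343 m
L_final = 95.656343 m

dL = 0.212343 m


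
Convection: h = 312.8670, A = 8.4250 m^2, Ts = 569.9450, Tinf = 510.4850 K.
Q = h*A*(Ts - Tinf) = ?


dT = 59.4600 K
Q = 312.8670 * 8.4250 * 59.4600 = 156730.8801 W

156730.8801 W


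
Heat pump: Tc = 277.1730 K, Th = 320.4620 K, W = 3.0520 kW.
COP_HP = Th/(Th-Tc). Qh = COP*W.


COP = 320.4620 / 43.2890 = 7.4029
Qh = 7.4029 * 3.0520 = 22.5935 kW

COP = 7.4029, Qh = 22.5935 kW


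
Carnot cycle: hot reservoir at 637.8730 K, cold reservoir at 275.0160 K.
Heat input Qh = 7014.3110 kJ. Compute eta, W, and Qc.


eta = 1 - 275.0160/637.8730 = 0.5689
W = 0.5689 * 7014.3110 = 3990.1232 kJ
Qc = 7014.3110 - 3990.1232 = 3024.1878 kJ

eta = 56.8855%, W = 3990.1232 kJ, Qc = 3024.1878 kJ


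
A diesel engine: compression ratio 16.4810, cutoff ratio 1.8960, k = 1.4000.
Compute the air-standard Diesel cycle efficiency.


r^(k-1) = 3.0676
rc^k = 2.4489
eta = 0.6235 = 62.3458%

62.3458%


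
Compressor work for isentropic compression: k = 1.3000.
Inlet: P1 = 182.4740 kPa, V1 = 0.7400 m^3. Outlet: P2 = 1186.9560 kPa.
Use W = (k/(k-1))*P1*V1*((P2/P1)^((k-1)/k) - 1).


(k-1)/k = 0.2308
(P2/P1)^exp = 1.5405
W = 4.3333 * 182.4740 * 0.7400 * (1.5405 - 1) = 316.2803 kJ

316.2803 kJ


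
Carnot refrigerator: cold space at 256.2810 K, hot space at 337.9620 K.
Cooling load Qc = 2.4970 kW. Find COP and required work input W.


COP = 256.2810 / 81.6810 = 3.1376
W = 2.4970 / 3.1376 = 0.7958 kW

COP = 3.1376, W = 0.7958 kW


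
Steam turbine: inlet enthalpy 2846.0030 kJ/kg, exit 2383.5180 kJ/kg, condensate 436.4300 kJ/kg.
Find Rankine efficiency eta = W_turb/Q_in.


W = 462.4850 kJ/kg
Q_in = 2409.5730 kJ/kg
eta = 0.1919 = 19.1936%

eta = 19.1936%


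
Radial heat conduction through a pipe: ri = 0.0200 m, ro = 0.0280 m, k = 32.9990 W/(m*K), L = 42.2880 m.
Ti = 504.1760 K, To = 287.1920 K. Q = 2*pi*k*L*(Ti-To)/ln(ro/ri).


dT = 216.9840 K
ln(ro/ri) = 0.3365
Q = 2*pi*32.9990*42.2880*216.9840 / 0.3365 = 5654266.4383 W

5654266.4383 W


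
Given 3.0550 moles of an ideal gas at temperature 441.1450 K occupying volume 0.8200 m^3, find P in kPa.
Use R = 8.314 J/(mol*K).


P = nRT/V = 3.0550 * 8.314 * 441.1450 / 0.8200
= 11204.7610 / 0.8200 = 13664.3426 Pa = 13.6643 kPa

13.6643 kPa


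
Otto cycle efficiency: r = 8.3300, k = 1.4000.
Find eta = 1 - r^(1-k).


r^(k-1) = 2.3348
eta = 1 - 1/2.3348 = 0.5717 = 57.1706%

57.1706%


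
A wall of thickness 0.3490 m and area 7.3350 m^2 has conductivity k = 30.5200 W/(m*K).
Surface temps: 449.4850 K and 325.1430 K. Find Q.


dT = 124.3420 K
Q = 30.5200 * 7.3350 * 124.3420 / 0.3490 = 79758.5168 W

79758.5168 W


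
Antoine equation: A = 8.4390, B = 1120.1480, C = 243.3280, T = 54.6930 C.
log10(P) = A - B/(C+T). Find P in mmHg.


C+T = 298.0210
B/(C+T) = 3.7586
log10(P) = 8.4390 - 3.7586 = 4.6804
P = 10^4.6804 = 47904.7925 mmHg

47904.7925 mmHg


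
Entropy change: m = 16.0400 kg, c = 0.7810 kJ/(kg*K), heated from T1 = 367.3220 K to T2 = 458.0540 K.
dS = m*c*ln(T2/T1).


T2/T1 = 1.2470
ln(T2/T1) = 0.2207
dS = 16.0400 * 0.7810 * 0.2207 = 2.7654 kJ/K

2.7654 kJ/K


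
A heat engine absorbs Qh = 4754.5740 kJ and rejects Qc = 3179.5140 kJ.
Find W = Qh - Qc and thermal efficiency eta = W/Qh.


W = 4754.5740 - 3179.5140 = 1575.0600 kJ
eta = 1575.0600 / 4754.5740 = 0.3313 = 33.1273%

W = 1575.0600 kJ, eta = 33.1273%


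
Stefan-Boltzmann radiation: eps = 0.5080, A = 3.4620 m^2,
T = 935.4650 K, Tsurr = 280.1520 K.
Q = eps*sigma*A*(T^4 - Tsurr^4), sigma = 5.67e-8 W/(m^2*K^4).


T^4 = 7.6579e+11
Tsurr^4 = 6.1599e+09
Q = 0.5080 * 5.67e-8 * 3.4620 * 7.5963e+11 = 75748.9253 W

75748.9253 W


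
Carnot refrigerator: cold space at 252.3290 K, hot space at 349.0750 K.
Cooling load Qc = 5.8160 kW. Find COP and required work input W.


COP = 252.3290 / 96.7460 = 2.6082
W = 5.8160 / 2.6082 = 2.2299 kW

COP = 2.6082, W = 2.2299 kW


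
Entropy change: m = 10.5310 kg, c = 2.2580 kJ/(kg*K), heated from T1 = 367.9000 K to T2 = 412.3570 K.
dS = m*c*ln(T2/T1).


T2/T1 = 1.1208
ln(T2/T1) = 0.1141
dS = 10.5310 * 2.2580 * 0.1141 = 2.7127 kJ/K

2.7127 kJ/K


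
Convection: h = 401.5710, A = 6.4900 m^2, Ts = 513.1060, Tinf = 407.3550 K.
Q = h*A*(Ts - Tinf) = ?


dT = 105.7510 K
Q = 401.5710 * 6.4900 * 105.7510 = 275607.8110 W

275607.8110 W


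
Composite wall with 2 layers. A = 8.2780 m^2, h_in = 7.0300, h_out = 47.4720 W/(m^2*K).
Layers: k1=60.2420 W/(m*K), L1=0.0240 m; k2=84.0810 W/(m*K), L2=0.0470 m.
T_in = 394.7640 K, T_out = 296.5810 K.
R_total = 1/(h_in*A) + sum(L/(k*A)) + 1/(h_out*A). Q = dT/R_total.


R_conv_in = 1/(7.0300*8.2780) = 0.0172
R_1 = 0.0240/(60.2420*8.2780) = 4.8127e-05
R_2 = 0.0470/(84.0810*8.2780) = 6.7527e-05
R_conv_out = 1/(47.4720*8.2780) = 0.0025
R_total = 0.0198 K/W
Q = 98.1830 / 0.0198 = 4947.7031 W

R_total = 0.0198 K/W, Q = 4947.7031 W


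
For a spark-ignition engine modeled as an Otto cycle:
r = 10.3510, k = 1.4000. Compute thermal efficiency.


r^(k-1) = 2.5468
eta = 1 - 1/2.5468 = 0.6073 = 60.7349%

60.7349%


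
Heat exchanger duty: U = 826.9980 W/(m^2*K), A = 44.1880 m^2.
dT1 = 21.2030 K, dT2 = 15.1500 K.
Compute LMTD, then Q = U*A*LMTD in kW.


LMTD = 18.0073 K
Q = 826.9980 * 44.1880 * 18.0073 = 658046.3826 W = 658.0464 kW

658.0464 kW


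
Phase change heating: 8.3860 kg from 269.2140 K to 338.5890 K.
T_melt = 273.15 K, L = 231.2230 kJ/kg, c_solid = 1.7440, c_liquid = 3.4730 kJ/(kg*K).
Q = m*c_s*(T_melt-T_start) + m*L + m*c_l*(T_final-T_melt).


Q1 (sensible, solid) = 8.3860 * 1.7440 * 3.9360 = 57.5647 kJ
Q2 (latent) = 8.3860 * 231.2230 = 1939.0361 kJ
Q3 (sensible, liquid) = 8.3860 * 3.4730 * 65.4390 = 1905.8833 kJ
Q_total = 3902.4841 kJ

3902.4841 kJ


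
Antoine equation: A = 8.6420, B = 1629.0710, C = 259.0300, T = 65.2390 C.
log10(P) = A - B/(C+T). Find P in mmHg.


C+T = 324.2690
B/(C+T) = 5.0238
log10(P) = 8.6420 - 5.0238 = 3.6182
P = 10^3.6182 = 4151.2043 mmHg

4151.2043 mmHg


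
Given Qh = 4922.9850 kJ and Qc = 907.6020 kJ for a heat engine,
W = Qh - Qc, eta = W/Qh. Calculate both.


W = 4922.9850 - 907.6020 = 4015.3830 kJ
eta = 4015.3830 / 4922.9850 = 0.8156 = 81.5640%

W = 4015.3830 kJ, eta = 81.5640%


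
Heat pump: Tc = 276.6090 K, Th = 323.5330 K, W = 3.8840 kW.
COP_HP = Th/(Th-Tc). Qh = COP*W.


COP = 323.5330 / 46.9240 = 6.8948
Qh = 6.8948 * 3.8840 = 26.7795 kW

COP = 6.8948, Qh = 26.7795 kW


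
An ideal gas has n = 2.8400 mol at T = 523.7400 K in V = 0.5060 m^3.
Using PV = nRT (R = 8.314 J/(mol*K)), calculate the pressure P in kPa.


P = nRT/V = 2.8400 * 8.314 * 523.7400 / 0.5060
= 12366.4232 / 0.5060 = 24439.5715 Pa = 24.4396 kPa

24.4396 kPa


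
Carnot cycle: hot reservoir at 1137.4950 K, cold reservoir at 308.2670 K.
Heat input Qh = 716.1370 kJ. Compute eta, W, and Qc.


eta = 1 - 308.2670/1137.4950 = 0.7290
W = 0.7290 * 716.1370 = 522.0602 kJ
Qc = 716.1370 - 522.0602 = 194.0768 kJ

eta = 72.8995%, W = 522.0602 kJ, Qc = 194.0768 kJ


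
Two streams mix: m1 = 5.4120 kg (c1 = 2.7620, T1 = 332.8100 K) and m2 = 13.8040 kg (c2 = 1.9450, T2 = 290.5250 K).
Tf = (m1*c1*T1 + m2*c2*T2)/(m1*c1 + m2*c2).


num = 12775.0671
den = 41.7967
Tf = 305.6476 K

305.6476 K


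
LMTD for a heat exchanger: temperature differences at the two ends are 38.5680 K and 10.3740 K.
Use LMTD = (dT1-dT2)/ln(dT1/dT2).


dT1/dT2 = 3.7178
ln(dT1/dT2) = 1.3131
LMTD = 28.1940 / 1.3131 = 21.4710 K

21.4710 K


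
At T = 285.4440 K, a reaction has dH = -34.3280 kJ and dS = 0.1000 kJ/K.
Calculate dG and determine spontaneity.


T*dS = 285.4440 * 0.1000 = 28.5444 kJ
dG = -34.3280 - 28.5444 = -62.8724 kJ (spontaneous)

dG = -62.8724 kJ, spontaneous


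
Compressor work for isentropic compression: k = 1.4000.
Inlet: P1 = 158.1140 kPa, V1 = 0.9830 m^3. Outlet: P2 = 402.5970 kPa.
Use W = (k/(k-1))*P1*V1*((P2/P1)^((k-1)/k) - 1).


(k-1)/k = 0.2857
(P2/P1)^exp = 1.3061
W = 3.5000 * 158.1140 * 0.9830 * (1.3061 - 1) = 166.5076 kJ

166.5076 kJ


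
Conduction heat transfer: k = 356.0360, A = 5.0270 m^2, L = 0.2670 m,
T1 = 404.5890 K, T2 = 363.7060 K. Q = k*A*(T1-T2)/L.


dT = 40.8830 K
Q = 356.0360 * 5.0270 * 40.8830 / 0.2670 = 274052.8317 W

274052.8317 W


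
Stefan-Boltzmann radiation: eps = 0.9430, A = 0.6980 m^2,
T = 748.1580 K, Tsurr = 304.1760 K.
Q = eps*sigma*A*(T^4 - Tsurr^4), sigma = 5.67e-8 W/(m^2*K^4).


T^4 = 3.1331e+11
Tsurr^4 = 8.5605e+09
Q = 0.9430 * 5.67e-8 * 0.6980 * 3.0475e+11 = 11373.4486 W

11373.4486 W


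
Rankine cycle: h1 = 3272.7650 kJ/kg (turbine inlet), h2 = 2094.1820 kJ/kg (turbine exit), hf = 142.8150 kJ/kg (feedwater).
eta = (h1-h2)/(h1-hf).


W = 1178.5830 kJ/kg
Q_in = 3129.9500 kJ/kg
eta = 0.3766 = 37.6550%

eta = 37.6550%


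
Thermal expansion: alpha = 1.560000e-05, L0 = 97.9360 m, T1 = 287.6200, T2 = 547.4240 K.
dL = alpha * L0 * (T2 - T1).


dT = 259.8040 K
dL = 1.560000e-05 * 97.9360 * 259.8040 = 0.396929 m
L_final = 98.332929 m

dL = 0.396929 m


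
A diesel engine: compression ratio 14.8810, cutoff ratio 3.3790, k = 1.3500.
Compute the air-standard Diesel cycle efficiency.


r^(k-1) = 2.5729
rc^k = 5.1744
eta = 0.4948 = 49.4816%

49.4816%


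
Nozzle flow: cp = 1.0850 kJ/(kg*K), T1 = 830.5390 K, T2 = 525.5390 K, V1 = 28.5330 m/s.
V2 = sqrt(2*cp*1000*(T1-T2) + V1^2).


dT = 305.0000 K
2*cp*1000*dT = 661850.0000
V1^2 = 814.1321
V2 = sqrt(662664.1321) = 814.0418 m/s

814.0418 m/s


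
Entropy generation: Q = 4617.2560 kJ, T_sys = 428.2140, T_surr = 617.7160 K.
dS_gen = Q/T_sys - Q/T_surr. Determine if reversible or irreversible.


dS_sys = 4617.2560/428.2140 = 10.7826 kJ/K
dS_surr = -4617.2560/617.7160 = -7.4747 kJ/K
dS_gen = 10.7826 - 7.4747 = 3.3079 kJ/K (irreversible)

dS_gen = 3.3079 kJ/K, irreversible


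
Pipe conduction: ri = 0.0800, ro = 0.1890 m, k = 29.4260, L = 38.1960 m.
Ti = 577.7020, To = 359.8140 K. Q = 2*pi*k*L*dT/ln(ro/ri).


dT = 217.8880 K
ln(ro/ri) = 0.8597
Q = 2*pi*29.4260*38.1960*217.8880 / 0.8597 = 1789802.3501 W

1789802.3501 W


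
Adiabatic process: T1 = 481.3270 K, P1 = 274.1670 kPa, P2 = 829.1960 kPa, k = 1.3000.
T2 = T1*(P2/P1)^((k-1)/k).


(k-1)/k = 0.2308
(P2/P1)^exp = 1.2910
T2 = 481.3270 * 1.2910 = 621.3805 K

621.3805 K


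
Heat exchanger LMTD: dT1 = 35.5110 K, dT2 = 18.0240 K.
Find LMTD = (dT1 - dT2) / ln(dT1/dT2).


dT1/dT2 = 1.9702
ln(dT1/dT2) = 0.6781
LMTD = 17.4870 / 0.6781 = 25.7868 K

25.7868 K


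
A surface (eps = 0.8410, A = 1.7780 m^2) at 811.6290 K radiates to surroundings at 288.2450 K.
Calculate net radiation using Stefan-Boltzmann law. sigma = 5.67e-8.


T^4 = 4.3394e+11
Tsurr^4 = 6.9031e+09
Q = 0.8410 * 5.67e-8 * 1.7780 * 4.2704e+11 = 36205.6806 W

36205.6806 W


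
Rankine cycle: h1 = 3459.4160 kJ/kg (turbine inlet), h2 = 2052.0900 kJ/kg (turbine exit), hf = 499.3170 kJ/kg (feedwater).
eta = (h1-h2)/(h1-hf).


W = 1407.3260 kJ/kg
Q_in = 2960.0990 kJ/kg
eta = 0.4754 = 47.5432%

eta = 47.5432%


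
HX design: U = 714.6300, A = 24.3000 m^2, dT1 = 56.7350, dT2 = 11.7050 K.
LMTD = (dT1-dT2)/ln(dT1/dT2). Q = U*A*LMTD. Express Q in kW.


LMTD = 28.5293 K
Q = 714.6300 * 24.3000 * 28.5293 = 495426.4795 W = 495.4265 kW

495.4265 kW


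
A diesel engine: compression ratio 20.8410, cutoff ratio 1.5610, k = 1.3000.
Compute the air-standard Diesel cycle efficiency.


r^(k-1) = 2.4870
rc^k = 1.7841
eta = 0.5677 = 56.7685%

56.7685%


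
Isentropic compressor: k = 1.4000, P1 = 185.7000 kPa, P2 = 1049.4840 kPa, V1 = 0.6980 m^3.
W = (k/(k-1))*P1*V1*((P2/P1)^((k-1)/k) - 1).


(k-1)/k = 0.2857
(P2/P1)^exp = 1.6402
W = 3.5000 * 185.7000 * 0.6980 * (1.6402 - 1) = 290.4487 kJ

290.4487 kJ


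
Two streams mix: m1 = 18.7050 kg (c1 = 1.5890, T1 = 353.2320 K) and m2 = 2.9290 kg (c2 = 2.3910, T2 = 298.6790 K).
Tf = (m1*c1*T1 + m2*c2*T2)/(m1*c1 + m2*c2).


num = 12590.5685
den = 36.7255
Tf = 342.8292 K

342.8292 K


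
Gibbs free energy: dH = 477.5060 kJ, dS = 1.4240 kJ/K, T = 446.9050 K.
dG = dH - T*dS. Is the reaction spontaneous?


T*dS = 446.9050 * 1.4240 = 636.3927 kJ
dG = 477.5060 - 636.3927 = -158.8867 kJ (spontaneous)

dG = -158.8867 kJ, spontaneous


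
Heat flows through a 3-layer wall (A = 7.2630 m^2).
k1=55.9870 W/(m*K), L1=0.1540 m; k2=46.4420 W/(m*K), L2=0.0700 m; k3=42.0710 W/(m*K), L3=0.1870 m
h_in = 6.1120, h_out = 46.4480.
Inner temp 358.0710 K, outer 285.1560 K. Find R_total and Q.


R_conv_in = 1/(6.1120*7.2630) = 0.0225
R_1 = 0.1540/(55.9870*7.2630) = 0.0004
R_2 = 0.0700/(46.4420*7.2630) = 0.0002
R_3 = 0.1870/(42.0710*7.2630) = 0.0006
R_conv_out = 1/(46.4480*7.2630) = 0.0030
R_total = 0.0267 K/W
Q = 72.9150 / 0.0267 = 2731.9882 W

R_total = 0.0267 K/W, Q = 2731.9882 W


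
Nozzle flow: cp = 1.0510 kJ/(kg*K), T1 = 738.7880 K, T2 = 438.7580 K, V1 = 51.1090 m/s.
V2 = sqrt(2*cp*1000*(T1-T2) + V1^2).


dT = 300.0300 K
2*cp*1000*dT = 630663.0600
V1^2 = 2612.1299
V2 = sqrt(633275.1899) = 795.7859 m/s

795.7859 m/s


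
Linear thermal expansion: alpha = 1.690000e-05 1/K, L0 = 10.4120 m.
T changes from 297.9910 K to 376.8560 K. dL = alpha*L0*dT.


dT = 78.8650 K
dL = 1.690000e-05 * 10.4120 * 78.8650 = 0.013877 m
L_final = 10.425877 m

dL = 0.013877 m


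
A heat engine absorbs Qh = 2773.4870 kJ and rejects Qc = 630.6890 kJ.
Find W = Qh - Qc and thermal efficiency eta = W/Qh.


W = 2773.4870 - 630.6890 = 2142.7980 kJ
eta = 2142.7980 / 2773.4870 = 0.7726 = 77.2601%

W = 2142.7980 kJ, eta = 77.2601%


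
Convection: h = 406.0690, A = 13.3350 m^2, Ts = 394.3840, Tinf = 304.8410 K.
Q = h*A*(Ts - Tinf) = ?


dT = 89.5430 K
Q = 406.0690 * 13.3350 * 89.5430 = 484869.0873 W

484869.0873 W


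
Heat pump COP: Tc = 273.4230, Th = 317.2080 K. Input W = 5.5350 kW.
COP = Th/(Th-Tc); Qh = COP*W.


COP = 317.2080 / 43.7850 = 7.2447
Qh = 7.2447 * 5.5350 = 40.0993 kW

COP = 7.2447, Qh = 40.0993 kW


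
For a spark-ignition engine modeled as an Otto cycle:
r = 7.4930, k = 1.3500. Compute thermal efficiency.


r^(k-1) = 2.0236
eta = 1 - 1/2.0236 = 0.5058 = 50.5837%

50.5837%


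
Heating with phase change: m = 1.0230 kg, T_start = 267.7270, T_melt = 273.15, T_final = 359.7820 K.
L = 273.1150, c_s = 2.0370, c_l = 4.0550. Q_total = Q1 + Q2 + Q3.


Q1 (sensible, solid) = 1.0230 * 2.0370 * 5.4230 = 11.3007 kJ
Q2 (latent) = 1.0230 * 273.1150 = 279.3966 kJ
Q3 (sensible, liquid) = 1.0230 * 4.0550 * 86.6320 = 359.3725 kJ
Q_total = 650.0699 kJ

650.0699 kJ


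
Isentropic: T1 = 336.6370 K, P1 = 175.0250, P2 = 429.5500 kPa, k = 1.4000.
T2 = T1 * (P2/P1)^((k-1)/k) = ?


(k-1)/k = 0.2857
(P2/P1)^exp = 1.2924
T2 = 336.6370 * 1.2924 = 435.0766 K

435.0766 K


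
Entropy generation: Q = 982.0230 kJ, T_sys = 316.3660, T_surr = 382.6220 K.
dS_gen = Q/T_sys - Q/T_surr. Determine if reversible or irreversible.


dS_sys = 982.0230/316.3660 = 3.1041 kJ/K
dS_surr = -982.0230/382.6220 = -2.5666 kJ/K
dS_gen = 3.1041 - 2.5666 = 0.5375 kJ/K (irreversible)

dS_gen = 0.5375 kJ/K, irreversible


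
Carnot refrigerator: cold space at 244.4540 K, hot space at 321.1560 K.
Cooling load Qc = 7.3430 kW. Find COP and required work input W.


COP = 244.4540 / 76.7020 = 3.1871
W = 7.3430 / 3.1871 = 2.3040 kW

COP = 3.1871, W = 2.3040 kW


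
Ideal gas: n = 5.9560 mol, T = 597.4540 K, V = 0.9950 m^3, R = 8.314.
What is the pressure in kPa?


P = nRT/V = 5.9560 * 8.314 * 597.4540 / 0.9950
= 29584.8371 / 0.9950 = 29733.5046 Pa = 29.7335 kPa

29.7335 kPa


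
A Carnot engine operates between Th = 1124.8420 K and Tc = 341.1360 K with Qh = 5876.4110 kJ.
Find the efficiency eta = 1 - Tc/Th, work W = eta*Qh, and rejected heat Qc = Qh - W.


eta = 1 - 341.1360/1124.8420 = 0.6967
W = 0.6967 * 5876.4110 = 4094.2448 kJ
Qc = 5876.4110 - 4094.2448 = 1782.1662 kJ

eta = 69.6725%, W = 4094.2448 kJ, Qc = 1782.1662 kJ


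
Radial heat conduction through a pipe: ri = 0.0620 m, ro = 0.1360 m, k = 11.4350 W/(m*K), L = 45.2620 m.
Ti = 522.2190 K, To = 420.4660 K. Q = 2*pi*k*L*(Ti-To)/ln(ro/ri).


dT = 101.7530 K
ln(ro/ri) = 0.7855
Q = 2*pi*11.4350*45.2620*101.7530 / 0.7855 = 421249.5755 W

421249.5755 W


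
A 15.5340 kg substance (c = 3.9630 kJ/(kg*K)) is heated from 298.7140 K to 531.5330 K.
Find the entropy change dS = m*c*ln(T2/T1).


T2/T1 = 1.7794
ln(T2/T1) = 0.5763
dS = 15.5340 * 3.9630 * 0.5763 = 35.4764 kJ/K

35.4764 kJ/K


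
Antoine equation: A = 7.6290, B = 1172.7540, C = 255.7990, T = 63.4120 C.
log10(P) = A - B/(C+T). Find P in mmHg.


C+T = 319.2110
B/(C+T) = 3.6739
log10(P) = 7.6290 - 3.6739 = 3.9551
P = 10^3.9551 = 9017.4814 mmHg

9017.4814 mmHg


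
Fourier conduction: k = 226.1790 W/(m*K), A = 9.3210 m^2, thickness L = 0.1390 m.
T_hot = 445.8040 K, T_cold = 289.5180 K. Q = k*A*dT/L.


dT = 156.2860 K
Q = 226.1790 * 9.3210 * 156.2860 / 0.1390 = 2370391.4024 W

2370391.4024 W


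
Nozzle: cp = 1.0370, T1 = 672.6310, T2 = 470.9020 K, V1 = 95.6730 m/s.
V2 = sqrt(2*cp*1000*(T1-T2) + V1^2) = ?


dT = 201.7290 K
2*cp*1000*dT = 418385.9460
V1^2 = 9153.3229
V2 = sqrt(427539.2689) = 653.8649 m/s

653.8649 m/s


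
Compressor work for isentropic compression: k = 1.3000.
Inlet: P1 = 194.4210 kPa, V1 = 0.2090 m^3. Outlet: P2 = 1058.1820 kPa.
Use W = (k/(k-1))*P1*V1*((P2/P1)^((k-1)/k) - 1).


(k-1)/k = 0.2308
(P2/P1)^exp = 1.4784
W = 4.3333 * 194.4210 * 0.2090 * (1.4784 - 1) = 84.2442 kJ

84.2442 kJ


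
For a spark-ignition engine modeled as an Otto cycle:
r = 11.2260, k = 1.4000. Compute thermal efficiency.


r^(k-1) = 2.6308
eta = 1 - 1/2.6308 = 0.6199 = 61.9889%

61.9889%


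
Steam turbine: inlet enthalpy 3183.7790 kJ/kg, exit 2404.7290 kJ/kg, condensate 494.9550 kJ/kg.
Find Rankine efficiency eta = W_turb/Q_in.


W = 779.0500 kJ/kg
Q_in = 2688.8240 kJ/kg
eta = 0.2897 = 28.9736%

eta = 28.9736%


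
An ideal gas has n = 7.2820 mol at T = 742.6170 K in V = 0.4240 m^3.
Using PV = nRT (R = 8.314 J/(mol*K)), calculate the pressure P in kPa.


P = nRT/V = 7.2820 * 8.314 * 742.6170 / 0.4240
= 44959.9254 / 0.4240 = 106037.5598 Pa = 106.0376 kPa

106.0376 kPa


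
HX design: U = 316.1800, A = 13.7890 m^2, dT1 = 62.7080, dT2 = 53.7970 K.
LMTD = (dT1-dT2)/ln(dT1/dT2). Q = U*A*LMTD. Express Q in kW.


LMTD = 58.1387 K
Q = 316.1800 * 13.7890 * 58.1387 = 253473.5755 W = 253.4736 kW

253.4736 kW


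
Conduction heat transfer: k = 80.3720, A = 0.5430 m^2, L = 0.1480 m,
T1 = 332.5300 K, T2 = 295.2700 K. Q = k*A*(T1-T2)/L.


dT = 37.2600 K
Q = 80.3720 * 0.5430 * 37.2600 / 0.1480 = 10987.1674 W

10987.1674 W


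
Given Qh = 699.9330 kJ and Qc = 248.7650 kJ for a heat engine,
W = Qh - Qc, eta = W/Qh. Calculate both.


W = 699.9330 - 248.7650 = 451.1680 kJ
eta = 451.1680 / 699.9330 = 0.6446 = 64.4587%

W = 451.1680 kJ, eta = 64.4587%


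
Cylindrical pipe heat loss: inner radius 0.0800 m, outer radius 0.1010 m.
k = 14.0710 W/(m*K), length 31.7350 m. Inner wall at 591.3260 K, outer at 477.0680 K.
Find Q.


dT = 114.2580 K
ln(ro/ri) = 0.2331
Q = 2*pi*14.0710*31.7350*114.2580 / 0.2331 = 1375305.1737 W

1375305.1737 W


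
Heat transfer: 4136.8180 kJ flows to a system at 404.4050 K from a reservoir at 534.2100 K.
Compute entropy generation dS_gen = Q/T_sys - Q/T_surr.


dS_sys = 4136.8180/404.4050 = 10.2294 kJ/K
dS_surr = -4136.8180/534.2100 = -7.7438 kJ/K
dS_gen = 10.2294 - 7.7438 = 2.4856 kJ/K (irreversible)

dS_gen = 2.4856 kJ/K, irreversible


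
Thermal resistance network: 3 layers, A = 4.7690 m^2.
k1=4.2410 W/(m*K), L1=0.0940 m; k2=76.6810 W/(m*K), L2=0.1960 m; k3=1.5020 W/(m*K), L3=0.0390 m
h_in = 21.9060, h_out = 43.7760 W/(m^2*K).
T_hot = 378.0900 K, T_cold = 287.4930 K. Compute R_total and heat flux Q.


R_conv_in = 1/(21.9060*4.7690) = 0.0096
R_1 = 0.0940/(4.2410*4.7690) = 0.0046
R_2 = 0.1960/(76.6810*4.7690) = 0.0005
R_3 = 0.0390/(1.5020*4.7690) = 0.0054
R_conv_out = 1/(43.7760*4.7690) = 0.0048
R_total = 0.0250 K/W
Q = 90.5970 / 0.0250 = 3625.2736 W

R_total = 0.0250 K/W, Q = 3625.2736 W


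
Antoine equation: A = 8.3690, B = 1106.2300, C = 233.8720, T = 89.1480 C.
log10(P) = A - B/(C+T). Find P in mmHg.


C+T = 323.0200
B/(C+T) = 3.4246
log10(P) = 8.3690 - 3.4246 = 4.9444
P = 10^4.9444 = 87973.3989 mmHg

87973.3989 mmHg


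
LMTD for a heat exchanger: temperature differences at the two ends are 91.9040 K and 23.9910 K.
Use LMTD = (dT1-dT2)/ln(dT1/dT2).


dT1/dT2 = 3.8308
ln(dT1/dT2) = 1.3431
LMTD = 67.9130 / 1.3431 = 50.5657 K

50.5657 K


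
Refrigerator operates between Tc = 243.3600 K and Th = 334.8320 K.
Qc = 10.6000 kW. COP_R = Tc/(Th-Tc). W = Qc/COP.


COP = 243.3600 / 91.4720 = 2.6605
W = 10.6000 / 2.6605 = 3.9842 kW

COP = 2.6605, W = 3.9842 kW


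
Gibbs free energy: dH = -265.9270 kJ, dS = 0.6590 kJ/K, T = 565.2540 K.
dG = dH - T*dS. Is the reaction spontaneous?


T*dS = 565.2540 * 0.6590 = 372.5024 kJ
dG = -265.9270 - 372.5024 = -638.4294 kJ (spontaneous)

dG = -638.4294 kJ, spontaneous


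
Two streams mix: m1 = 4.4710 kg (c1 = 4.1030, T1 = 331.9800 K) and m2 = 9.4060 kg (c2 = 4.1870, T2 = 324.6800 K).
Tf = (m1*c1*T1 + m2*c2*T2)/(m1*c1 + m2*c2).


num = 18876.8585
den = 57.7274
Tf = 326.9998 K

326.9998 K


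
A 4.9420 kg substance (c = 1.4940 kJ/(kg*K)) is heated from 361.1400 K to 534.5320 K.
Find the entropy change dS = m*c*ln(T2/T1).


T2/T1 = 1.4801
ln(T2/T1) = 0.3921
dS = 4.9420 * 1.4940 * 0.3921 = 2.8952 kJ/K

2.8952 kJ/K


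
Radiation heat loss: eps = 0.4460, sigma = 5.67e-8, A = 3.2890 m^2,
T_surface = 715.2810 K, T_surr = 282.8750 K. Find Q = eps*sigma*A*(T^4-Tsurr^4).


T^4 = 2.6176e+11
Tsurr^4 = 6.4029e+09
Q = 0.4460 * 5.67e-8 * 3.2890 * 2.5536e+11 = 21238.9602 W

21238.9602 W


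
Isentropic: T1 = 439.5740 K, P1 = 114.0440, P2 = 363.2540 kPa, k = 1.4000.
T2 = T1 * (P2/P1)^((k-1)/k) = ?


(k-1)/k = 0.2857
(P2/P1)^exp = 1.3924
T2 = 439.5740 * 1.3924 = 612.0483 K

612.0483 K


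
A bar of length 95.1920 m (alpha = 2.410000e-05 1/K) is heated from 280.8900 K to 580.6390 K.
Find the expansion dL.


dT = 299.7490 K
dL = 2.410000e-05 * 95.1920 * 299.7490 = 0.687662 m
L_final = 95.879662 m

dL = 0.687662 m


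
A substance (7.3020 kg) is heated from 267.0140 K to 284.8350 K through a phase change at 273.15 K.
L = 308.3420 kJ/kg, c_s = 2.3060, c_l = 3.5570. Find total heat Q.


Q1 (sensible, solid) = 7.3020 * 2.3060 * 6.1360 = 103.3205 kJ
Q2 (latent) = 7.3020 * 308.3420 = 2251.5133 kJ
Q3 (sensible, liquid) = 7.3020 * 3.5570 * 11.6850 = 303.4970 kJ
Q_total = 2658.3308 kJ

2658.3308 kJ


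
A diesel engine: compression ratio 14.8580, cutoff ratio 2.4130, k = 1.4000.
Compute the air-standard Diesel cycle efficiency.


r^(k-1) = 2.9430
rc^k = 3.4323
eta = 0.5822 = 58.2212%

58.2212%


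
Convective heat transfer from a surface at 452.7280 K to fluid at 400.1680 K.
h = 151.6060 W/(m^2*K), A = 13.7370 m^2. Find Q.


dT = 52.5600 K
Q = 151.6060 * 13.7370 * 52.5600 = 109462.0669 W

109462.0669 W


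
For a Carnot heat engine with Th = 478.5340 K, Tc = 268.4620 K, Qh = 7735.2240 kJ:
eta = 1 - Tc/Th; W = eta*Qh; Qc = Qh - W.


eta = 1 - 268.4620/478.5340 = 0.4390
W = 0.4390 * 7735.2240 = 3395.6918 kJ
Qc = 7735.2240 - 3395.6918 = 4339.5322 kJ

eta = 43.8991%, W = 3395.6918 kJ, Qc = 4339.5322 kJ


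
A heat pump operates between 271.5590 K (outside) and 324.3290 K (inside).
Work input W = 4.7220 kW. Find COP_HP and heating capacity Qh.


COP = 324.3290 / 52.7700 = 6.1461
Qh = 6.1461 * 4.7220 = 29.0218 kW

COP = 6.1461, Qh = 29.0218 kW


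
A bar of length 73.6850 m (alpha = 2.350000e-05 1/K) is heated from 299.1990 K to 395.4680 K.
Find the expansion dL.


dT = 96.2690 K
dL = 2.350000e-05 * 73.6850 * 96.2690 = 0.166699 m
L_final = 73.851699 m

dL = 0.166699 m


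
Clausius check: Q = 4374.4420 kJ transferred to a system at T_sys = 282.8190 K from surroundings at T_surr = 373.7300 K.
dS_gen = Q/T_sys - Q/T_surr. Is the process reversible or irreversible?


dS_sys = 4374.4420/282.8190 = 15.4673 kJ/K
dS_surr = -4374.4420/373.7300 = -11.7048 kJ/K
dS_gen = 15.4673 - 11.7048 = 3.7625 kJ/K (irreversible)

dS_gen = 3.7625 kJ/K, irreversible


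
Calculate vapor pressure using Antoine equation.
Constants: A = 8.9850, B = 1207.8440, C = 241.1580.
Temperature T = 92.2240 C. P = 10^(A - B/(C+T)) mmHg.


C+T = 333.3820
B/(C+T) = 3.6230
log10(P) = 8.9850 - 3.6230 = 5.3620
P = 10^5.3620 = 230142.5699 mmHg

230142.5699 mmHg


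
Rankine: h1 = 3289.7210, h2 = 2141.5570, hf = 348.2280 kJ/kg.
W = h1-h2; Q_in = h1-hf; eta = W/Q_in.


W = 1148.1640 kJ/kg
Q_in = 2941.4930 kJ/kg
eta = 0.3903 = 39.0334%

eta = 39.0334%


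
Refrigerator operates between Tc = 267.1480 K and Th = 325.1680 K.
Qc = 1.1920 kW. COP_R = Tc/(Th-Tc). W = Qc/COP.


COP = 267.1480 / 58.0200 = 4.6044
W = 1.1920 / 4.6044 = 0.2589 kW

COP = 4.6044, W = 0.2589 kW


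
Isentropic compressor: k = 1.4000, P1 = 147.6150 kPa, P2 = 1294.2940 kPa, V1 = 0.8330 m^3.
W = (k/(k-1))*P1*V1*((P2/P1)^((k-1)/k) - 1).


(k-1)/k = 0.2857
(P2/P1)^exp = 1.8595
W = 3.5000 * 147.6150 * 0.8330 * (1.8595 - 1) = 369.9127 kJ

369.9127 kJ


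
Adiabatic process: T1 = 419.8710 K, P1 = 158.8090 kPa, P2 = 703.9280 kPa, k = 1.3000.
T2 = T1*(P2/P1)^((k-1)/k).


(k-1)/k = 0.2308
(P2/P1)^exp = 1.4100
T2 = 419.8710 * 1.4100 = 592.0297 K

592.0297 K


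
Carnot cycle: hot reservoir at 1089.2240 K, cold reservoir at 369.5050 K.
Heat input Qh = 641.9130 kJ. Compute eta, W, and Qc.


eta = 1 - 369.5050/1089.2240 = 0.6608
W = 0.6608 * 641.9130 = 424.1524 kJ
Qc = 641.9130 - 424.1524 = 217.7606 kJ

eta = 66.0763%, W = 424.1524 kJ, Qc = 217.7606 kJ


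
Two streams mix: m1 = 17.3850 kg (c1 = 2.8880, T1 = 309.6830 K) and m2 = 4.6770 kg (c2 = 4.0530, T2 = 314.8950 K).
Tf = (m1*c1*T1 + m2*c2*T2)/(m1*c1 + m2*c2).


num = 21517.6390
den = 69.1638
Tf = 311.1115 K

311.1115 K


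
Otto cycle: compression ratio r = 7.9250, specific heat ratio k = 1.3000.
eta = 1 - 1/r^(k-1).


r^(k-1) = 1.8608
eta = 1 - 1/1.8608 = 0.4626 = 46.2597%

46.2597%


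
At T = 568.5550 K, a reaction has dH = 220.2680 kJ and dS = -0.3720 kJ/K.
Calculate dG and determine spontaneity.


T*dS = 568.5550 * -0.3720 = -211.5025 kJ
dG = 220.2680 + 211.5025 = 431.7705 kJ (non-spontaneous)

dG = 431.7705 kJ, non-spontaneous


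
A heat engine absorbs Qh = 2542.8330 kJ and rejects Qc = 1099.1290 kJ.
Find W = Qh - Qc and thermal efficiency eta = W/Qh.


W = 2542.8330 - 1099.1290 = 1443.7040 kJ
eta = 1443.7040 / 2542.8330 = 0.5678 = 56.7754%

W = 1443.7040 kJ, eta = 56.7754%


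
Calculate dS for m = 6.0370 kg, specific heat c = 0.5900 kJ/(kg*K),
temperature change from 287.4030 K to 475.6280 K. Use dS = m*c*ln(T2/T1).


T2/T1 = 1.6549
ln(T2/T1) = 0.5038
dS = 6.0370 * 0.5900 * 0.5038 = 1.7943 kJ/K

1.7943 kJ/K


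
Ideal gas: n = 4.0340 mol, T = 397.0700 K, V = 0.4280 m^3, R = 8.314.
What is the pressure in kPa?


P = nRT/V = 4.0340 * 8.314 * 397.0700 / 0.4280
= 13317.2021 / 0.4280 = 31114.9581 Pa = 31.1150 kPa

31.1150 kPa


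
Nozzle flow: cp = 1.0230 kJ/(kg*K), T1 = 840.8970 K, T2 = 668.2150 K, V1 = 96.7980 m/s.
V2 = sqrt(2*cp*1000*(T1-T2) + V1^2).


dT = 172.6820 K
2*cp*1000*dT = 353307.3720
V1^2 = 9369.8528
V2 = sqrt(362677.2248) = 602.2269 m/s

602.2269 m/s


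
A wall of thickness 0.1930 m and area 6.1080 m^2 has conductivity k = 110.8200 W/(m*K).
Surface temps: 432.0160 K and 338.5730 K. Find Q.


dT = 93.4430 K
Q = 110.8200 * 6.1080 * 93.4430 / 0.1930 = 327722.7861 W

327722.7861 W


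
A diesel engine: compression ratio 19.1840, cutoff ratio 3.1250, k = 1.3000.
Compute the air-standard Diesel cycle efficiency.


r^(k-1) = 2.4259
rc^k = 4.3985
eta = 0.4929 = 49.2888%

49.2888%


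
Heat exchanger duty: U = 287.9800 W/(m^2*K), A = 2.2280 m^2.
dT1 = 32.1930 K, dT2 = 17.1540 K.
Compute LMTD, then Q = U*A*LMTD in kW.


LMTD = 23.8897 K
Q = 287.9800 * 2.2280 * 23.8897 = 15328.1082 W = 15.3281 kW

15.3281 kW


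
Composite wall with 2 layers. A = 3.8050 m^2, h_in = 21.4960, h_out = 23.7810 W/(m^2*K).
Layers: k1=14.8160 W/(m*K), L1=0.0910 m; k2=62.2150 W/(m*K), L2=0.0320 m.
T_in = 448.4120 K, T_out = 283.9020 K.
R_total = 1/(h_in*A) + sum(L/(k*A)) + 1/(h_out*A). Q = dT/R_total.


R_conv_in = 1/(21.4960*3.8050) = 0.0122
R_1 = 0.0910/(14.8160*3.8050) = 0.0016
R_2 = 0.0320/(62.2150*3.8050) = 0.0001
R_conv_out = 1/(23.7810*3.8050) = 0.0111
R_total = 0.0250 K/W
Q = 164.5100 / 0.0250 = 6573.3507 W

R_total = 0.0250 K/W, Q = 6573.3507 W


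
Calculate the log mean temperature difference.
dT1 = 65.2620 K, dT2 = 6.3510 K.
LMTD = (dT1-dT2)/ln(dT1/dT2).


dT1/dT2 = 10.2759
ln(dT1/dT2) = 2.3298
LMTD = 58.9110 / 2.3298 = 25.2859 K

25.2859 K


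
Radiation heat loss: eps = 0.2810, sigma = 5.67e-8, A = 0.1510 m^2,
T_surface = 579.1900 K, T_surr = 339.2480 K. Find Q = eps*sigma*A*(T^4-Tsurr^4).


T^4 = 1.1253e+11
Tsurr^4 = 1.3246e+10
Q = 0.2810 * 5.67e-8 * 0.1510 * 9.9289e+10 = 238.8722 W

238.8722 W


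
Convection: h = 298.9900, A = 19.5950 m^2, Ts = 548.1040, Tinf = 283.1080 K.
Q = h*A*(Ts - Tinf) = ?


dT = 264.9960 K
Q = 298.9900 * 19.5950 * 264.9960 = 1552534.4634 W

1552534.4634 W


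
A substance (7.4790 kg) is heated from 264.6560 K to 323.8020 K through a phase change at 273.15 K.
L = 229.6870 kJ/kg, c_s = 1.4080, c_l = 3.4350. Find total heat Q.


Q1 (sensible, solid) = 7.4790 * 1.4080 * 8.4940 = 89.4455 kJ
Q2 (latent) = 7.4790 * 229.6870 = 1717.8291 kJ
Q3 (sensible, liquid) = 7.4790 * 3.4350 * 50.6520 = 1301.2684 kJ
Q_total = 3108.5429 kJ

3108.5429 kJ


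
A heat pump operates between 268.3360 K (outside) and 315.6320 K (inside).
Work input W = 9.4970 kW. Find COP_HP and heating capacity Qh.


COP = 315.6320 / 47.2960 = 6.6735
Qh = 6.6735 * 9.4970 = 63.3787 kW

COP = 6.6735, Qh = 63.3787 kW


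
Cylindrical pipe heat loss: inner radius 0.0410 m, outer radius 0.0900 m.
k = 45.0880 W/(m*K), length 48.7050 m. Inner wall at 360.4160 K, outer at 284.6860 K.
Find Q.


dT = 75.7300 K
ln(ro/ri) = 0.7862
Q = 2*pi*45.0880*48.7050*75.7300 / 0.7862 = 1329010.8704 W

1329010.8704 W


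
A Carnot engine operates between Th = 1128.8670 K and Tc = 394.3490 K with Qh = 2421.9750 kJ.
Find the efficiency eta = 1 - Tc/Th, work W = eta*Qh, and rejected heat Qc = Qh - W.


eta = 1 - 394.3490/1128.8670 = 0.6507
W = 0.6507 * 2421.9750 = 1575.9024 kJ
Qc = 2421.9750 - 1575.9024 = 846.0726 kJ

eta = 65.0668%, W = 1575.9024 kJ, Qc = 846.0726 kJ
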